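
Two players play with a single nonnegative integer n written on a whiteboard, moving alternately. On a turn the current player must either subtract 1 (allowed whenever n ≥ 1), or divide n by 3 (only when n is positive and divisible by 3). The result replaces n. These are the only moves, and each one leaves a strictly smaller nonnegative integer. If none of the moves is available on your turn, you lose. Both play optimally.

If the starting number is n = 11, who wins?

Positions with no move are L. A position that does have a move is losing for the player to move precisely when every available move leads to a winning position for the opponent. Fill in the labels:
n=0: no move → L
n=1: W (go to 0, an L position)
n=2: L (sole option 1(W) is W)
n=3: W (go to 2, an L position)
n=4: L (sole option 3(W) is W)
n=5: W (go to 4, an L position)
n=6: W (go to 2, an L position)
n=7: L (sole option 6(W) is W)
n=8: W (go to 7, an L position)
n=9: L (options 3(W), 8(W) are all W)
n=10: W (go to 9, an L position)
n=11: L (sole option 10(W) is W)
Every move from 11 reaches a W position, so the mover loses.

The second player wins.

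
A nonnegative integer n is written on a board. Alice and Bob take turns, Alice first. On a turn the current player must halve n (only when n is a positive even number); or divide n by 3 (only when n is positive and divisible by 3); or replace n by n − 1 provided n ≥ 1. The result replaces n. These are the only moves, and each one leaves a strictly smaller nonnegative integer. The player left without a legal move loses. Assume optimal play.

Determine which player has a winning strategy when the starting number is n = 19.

Bob wins.

Use the standard recursion: the mover loses at a terminal position; elsewhere, the mover wins exactly when some move hands the opponent an L position.
n=0: no move → L
n=1: →0(L), so W
n=2: →1(W) only, which is W, so L
n=3: →2(L), so W
n=4: →2(L), so W
n=5: →4(W) only, which is W, so L
n=6: →2(L), so W
n=7: →6(W) only, which is W, so L
n=8: →7(L), so W
n=9: →3(W), 8(W) — all W, so L
n=10: →5(L), so W
n=11: →10(W) only, which is W, so L
n=12: →11(L), so W
n=13: →12(W) only, which is W, so L
n=14: →7(L), so W
n=15: →5(L), so W
n=16: →8(W), 15(W) — all W, so L
n=17: →16(L), so W
n=18: →9(L), so W
n=19: →18(W) only, which is W, so L
The starting position 19 is L: whatever Alice does, the opponent receives a W position.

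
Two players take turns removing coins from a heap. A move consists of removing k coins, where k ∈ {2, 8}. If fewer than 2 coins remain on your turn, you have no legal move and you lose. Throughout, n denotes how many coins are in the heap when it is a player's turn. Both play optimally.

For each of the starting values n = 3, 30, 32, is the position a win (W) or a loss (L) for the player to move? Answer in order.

Compute win/loss labels from the base case upward. A position with no move is L. Any other position is W if it can reach an L in one move, else L.
n=0: no move → L
n=1: no move → L
n=2: W (go to 0, an L position)
n=3: W (go to 1, an L position)
n=4: L (sole option 2(W) is W)
n=5: L (sole option 3(W) is W)
n=6: W (go to 4, an L position)
n=7: W (go to 5, an L position)
n=8: W (go to 0, an L position)
n=9: W (go to 1, an L position)
n=10: L (options 8(W), 2(W) are all W)
n=11: L (options 9(W), 3(W) are all W)
n=12: W (go to 10, an L position)
n=13: W (go to 11, an L position)
n=14: L (options 12(W), 6(W) are all W)
n=15: L (options 13(W), 7(W) are all W)
n=16: W (go to 14, an L position)
n=17: W (go to 15, an L position)
n=18: W (go to 10, an L position)
n=19: W (go to 11, an L position)
n=20: L (options 18(W), 12(W) are all W)
n=21: L (options 19(W), 13(W) are all W)
n=22: W (go to 20, an L position)
n=23: W (go to 21, an L position)
n=24: L (options 22(W), 16(W) are all W)
n=25: L (options 23(W), 17(W) are all W)
n=26: W (go to 24, an L position)
n=27: W (go to 25, an L position)
n=28: W (go to 20, an L position)
n=29: W (go to 21, an L position)
n=30: L (options 28(W), 22(W) are all W)
n=31: L (options 29(W), 23(W) are all W)
n=32: W (go to 30, an L position)

3: W, 30: L, 32: W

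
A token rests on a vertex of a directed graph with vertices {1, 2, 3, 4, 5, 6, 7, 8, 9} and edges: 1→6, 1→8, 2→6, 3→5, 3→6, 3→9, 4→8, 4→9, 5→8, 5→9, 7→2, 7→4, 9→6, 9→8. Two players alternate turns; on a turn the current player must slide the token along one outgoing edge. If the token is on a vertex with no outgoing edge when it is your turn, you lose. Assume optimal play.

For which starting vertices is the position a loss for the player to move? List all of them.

6, 7, 8

Work bottom-up. With no move the player to move loses. Otherwise the position is W if at least one move leads to an L position for the opponent, and L if every move leads to a W.
Every edge goes from a vertex to one that appears earlier in the order 6, 8, 9, 4, 2, 5, 7, 3, 1, so processing vertices in that order labels each vertex after all of its successors.
6: no outgoing edge → L
8: no outgoing edge → L
9: →8(L), so W
4: →8(L), so W
2: →6(L), so W
5: →8(L), so W
7: →2(W), 4(W) — all W, so L
3: →6(L), so W
1: →8(L), so W
The losing starting vertices are exactly the entries labelled L in this table (3 of them).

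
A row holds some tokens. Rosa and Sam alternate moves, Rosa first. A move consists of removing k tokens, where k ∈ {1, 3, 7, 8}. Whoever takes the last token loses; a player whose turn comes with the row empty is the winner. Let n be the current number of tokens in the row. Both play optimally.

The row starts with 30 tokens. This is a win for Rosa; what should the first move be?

Remove 8, leaving 22.

Work bottom-up. With no move the player to move wins. Otherwise the position is W if at least one move leads to an L position for the opponent, and L if every move leads to a W.
n=0: no move; the opponent has just taken the last token and therefore loses → W
n=1: L (sole option 0(W) is W)
n=2: W (go to 1, an L position)
n=3: L (options 2(W), 0(W) are all W)
n=4: W (go to 3, an L position)
n=5: L (options 4(W), 2(W) are all W)
n=6: W (go to 5, an L position)
n=7: L (options 6(W), 4(W), 0(W) are all W)
n=8: W (go to 7, an L position)
n=9: W (go to 1, an L position)
n=10: W (go to 7, an L position)
n=11: W (go to 3, an L position)
n=12: W (go to 5, an L position)
n=13: W (go to 5, an L position)
n=14: W (go to 7, an L position)
n=15: W (go to 7, an L position)
n=16: L (options 15(W), 13(W), 9(W), 8(W) are all W)
n=17: W (go to 16, an L position)
n=18: L (options 17(W), 15(W), 11(W), 10(W) are all W)
n=19: W (go to 18, an L position)
n=20: L (options 19(W), 17(W), 13(W), 12(W) are all W)
n=21: W (go to 20, an L position)
n=22: L (options 21(W), 19(W), 15(W), 14(W) are all W)
n=23: W (go to 22, an L position)
n=24: W (go to 16, an L position)
n=25: W (go to 22, an L position)
n=26: W (go to 18, an L position)
n=27: W (go to 20, an L position)
n=28: W (go to 20, an L position)
n=29: W (go to 22, an L position)
n=30: W (go to 22, an L position)
From 30, the L positions reachable in one move are: 22.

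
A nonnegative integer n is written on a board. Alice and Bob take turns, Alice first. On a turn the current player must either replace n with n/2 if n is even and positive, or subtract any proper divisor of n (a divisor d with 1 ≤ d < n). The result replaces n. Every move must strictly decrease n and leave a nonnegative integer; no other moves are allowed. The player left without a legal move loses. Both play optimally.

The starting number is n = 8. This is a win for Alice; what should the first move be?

Work bottom-up. With no move the player to move loses. Otherwise the position is W if at least one move leads to an L position for the opponent, and L if every move leads to a W.
n=0: no move → L
n=1: no move → L
n=2: W (go to 1, an L position)
n=3: L (sole option 2(W) is W)
n=4: W (go to 3, an L position)
n=5: L (sole option 4(W) is W)
n=6: W (go to 3, an L position)
n=7: L (sole option 6(W) is W)
n=8: W (go to 7, an L position)
From 8, the L positions reachable in one move are: 7.

Move to 7.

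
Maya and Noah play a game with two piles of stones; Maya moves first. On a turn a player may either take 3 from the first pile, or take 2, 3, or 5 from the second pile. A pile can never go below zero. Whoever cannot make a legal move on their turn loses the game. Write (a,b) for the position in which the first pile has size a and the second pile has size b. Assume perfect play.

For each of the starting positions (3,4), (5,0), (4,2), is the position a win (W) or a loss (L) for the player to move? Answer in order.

Positions with no move are L. A position that does have a move is losing for the player to move precisely when every available move leads to a winning position for the opponent. Fill in the labels:
No move ever increases a pile, so every position that can arise here has a ≤ 5 and b ≤ 4; it is enough to label the cells with 0 ≤ a ≤ 5 and 0 ≤ b ≤ 4.
Every move lowers a or b (never raises either), so fill the grid row by row in increasing a, and left to right within a row: each cell's successors are then already labelled.
      b=0  b=1  b=2  b=3  b=4
a=0:    L    L    W    W    W
a=1:    L    L    W    W    W
a=2:    L    L    W    W    W
a=3:    W    W    L    L    W
a=4:    W    W    L    L    W
a=5:    W    W    L    L    W
Cells with no legal move (terminal, hence L): (0,0), (0,1), (1,0), (1,1), (2,0), (2,1).
The remaining L cells, each justified by listing all of its moves:
(3,2): L (options (0,2)(W), (3,0)(W) are all W)
(3,3): L (options (0,3)(W), (3,1)(W), (3,0)(W) are all W)
(4,2): L (options (1,2)(W), (4,0)(W) are all W)
(4,3): L (options (1,3)(W), (4,1)(W), (4,0)(W) are all W)
(5,2): L (options (2,2)(W), (5,0)(W) are all W)
(5,3): L (options (2,3)(W), (5,1)(W), (5,0)(W) are all W)
Every other cell has at least one move into one of the L cells above, so it is W.
(3,4): the move to (3,2) reaches an L cell, so W
(5,0): the move to (2,0) reaches an L cell, so W
(4,2): one of the L cells justified above, so L

(3,4): W, (5,0): W, (4,2): L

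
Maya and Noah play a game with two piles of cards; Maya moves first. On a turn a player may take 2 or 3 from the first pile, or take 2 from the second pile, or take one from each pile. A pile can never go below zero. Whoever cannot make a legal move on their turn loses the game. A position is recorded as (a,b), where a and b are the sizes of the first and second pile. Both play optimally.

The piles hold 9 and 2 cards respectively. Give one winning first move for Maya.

Move to (7,2).

Classify positions by backward induction: terminal positions (no move available) are L. From any other position, the mover wins iff some move reaches an L.
No move ever increases a pile, so every position that can arise here has a ≤ 9 and b ≤ 2; it is enough to label the cells with 0 ≤ a ≤ 9 and 0 ≤ b ≤ 2.
Every move lowers a or b (never raises either), so fill the grid row by row in increasing a, and left to right within a row: each cell's successors are then already labelled.
      b=0  b=1  b=2
a=0:    L    L    W
a=1:    L    W    W
a=2:    W    W    L
a=3:    W    W    L
a=4:    W    L    W
a=5:    L    L    W
a=6:    L    W    W
a=7:    W    W    L
a=8:    W    W    L
a=9:    W    L    W
Cells with no legal move (terminal, hence L): (0,0), (0,1), (1,0).
The remaining L cells, each justified by listing all of its moves:
(2,2): L (options (0,2)(W), (2,0)(W), (1,1)(W) are all W)
(3,2): L (options (1,2)(W), (0,2)(W), (3,0)(W), (2,1)(W) are all W)
(4,1): L (options (2,1)(W), (1,1)(W), (3,0)(W) are all W)
(5,0): L (options (3,0)(W), (2,0)(W) are all W)
(5,1): L (options (3,1)(W), (2,1)(W), (4,0)(W) are all W)
(6,0): L (options (4,0)(W), (3,0)(W) are all W)
(7,2): L (options (5,2)(W), (4,2)(W), (7,0)(W), (6,1)(W) are all W)
(8,2): L (options (6,2)(W), (5,2)(W), (8,0)(W), (7,1)(W) are all W)
(9,1): L (options (7,1)(W), (6,1)(W), (8,0)(W) are all W)
Every other cell has at least one move into one of the L cells above, so it is W.
From (9,2), the L positions reachable in one move are: (7,2).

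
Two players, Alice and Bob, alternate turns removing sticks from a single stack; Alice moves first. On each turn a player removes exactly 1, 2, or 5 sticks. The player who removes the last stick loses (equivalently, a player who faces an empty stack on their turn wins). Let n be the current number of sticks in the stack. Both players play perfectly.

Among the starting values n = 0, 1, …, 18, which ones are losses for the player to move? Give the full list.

Build the W/L table. Terminal = W. A non-terminal position is W if it has a move to some L; otherwise it is L.
n=0: no move; the opponent has just taken the last stick and therefore loses → W
n=1: only reaches 0(W), which is W → L
n=2: reaches L-position 1 → W
n=3: reaches L-position 1 → W
n=4: only reaches 3(W), 2(W), all W → L
n=5: reaches L-position 4 → W
n=6: reaches L-position 4 → W
n=7: only reaches 6(W), 5(W), 2(W), all W → L
n=8: reaches L-position 7 → W
n=9: reaches L-position 7 → W
n=10: only reaches 9(W), 8(W), 5(W), all W → L
n=11: reaches L-position 10 → W
n=12: reaches L-position 10 → W
n=13: only reaches 12(W), 11(W), 8(W), all W → L
n=14: reaches L-position 13 → W
n=15: reaches L-position 13 → W
n=16: only reaches 15(W), 14(W), 11(W), all W → L
n=17: reaches L-position 16 → W
n=18: reaches L-position 16 → W
The losing starting values of n are exactly the entries labelled L in this table (6 of them).

1, 4, 7, 10, 13, 16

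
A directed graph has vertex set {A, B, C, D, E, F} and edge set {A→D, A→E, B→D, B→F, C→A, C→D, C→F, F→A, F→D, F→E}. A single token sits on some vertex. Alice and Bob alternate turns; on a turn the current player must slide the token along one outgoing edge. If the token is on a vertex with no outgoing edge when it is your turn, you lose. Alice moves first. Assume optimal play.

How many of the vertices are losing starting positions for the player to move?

Use the standard recursion: the mover loses at a terminal position; elsewhere, the mover wins exactly when some move hands the opponent an L position.
Every edge goes from a vertex to one that appears earlier in the order D, E, A, F, C, B, so processing vertices in that order labels each vertex after all of its successors.
D: no outgoing edge → L
E: no outgoing edge → L
A: W (go to E, an L position)
F: W (go to E, an L position)
C: W (go to D, an L position)
B: W (go to D, an L position)
The L vertices are D, E; that is 2 in all.

2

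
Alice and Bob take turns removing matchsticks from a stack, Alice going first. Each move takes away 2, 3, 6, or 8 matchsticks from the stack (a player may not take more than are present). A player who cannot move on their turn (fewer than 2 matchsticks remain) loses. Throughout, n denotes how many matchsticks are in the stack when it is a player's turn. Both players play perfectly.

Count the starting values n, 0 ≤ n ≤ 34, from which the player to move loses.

Use the standard recursion: the mover loses at a terminal position; elsewhere, the mover wins exactly when some move hands the opponent an L position.
n=0: no move → L
n=1: no move → L
n=2: →0(L), so W
n=3: →1(L), so W
n=4: →1(L), so W
n=5: →3(W), 2(W) — all W, so L
n=6: →0(L), so W
n=7: →5(L), so W
n=8: →5(L), so W
n=9: →1(L), so W
n=10: →8(W), 7(W), 4(W), 2(W) — all W, so L
n=11: →5(L), so W
n=12: →10(L), so W
n=13: →10(L), so W
n=14: →12(W), 11(W), 8(W), 6(W) — all W, so L
n=15: →13(W), 12(W), 9(W), 7(W) — all W, so L
n=16: →14(L), so W
n=17: →15(L), so W
n=18: →15(L), so W
n=19: →17(W), 16(W), 13(W), 11(W) — all W, so L
n=20: →14(L), so W
n=21: →19(L), so W
n=22: →19(L), so W
n=23: →15(L), so W
n=24: →22(W), 21(W), 18(W), 16(W) — all W, so L
n=25: →19(L), so W
n=26: →24(L), so W
n=27: →24(L), so W
n=28: →26(W), 25(W), 22(W), 20(W) — all W, so L
n=29: →27(W), 26(W), 23(W), 21(W) — all W, so L
n=30: →28(L), so W
n=31: →29(L), so W
n=32: →29(L), so W
n=33: →31(W), 30(W), 27(W), 25(W) — all W, so L
n=34: →28(L), so W
L entries with 0 ≤ n ≤ 34: n = 0, 1, 5, 10, 14, 15, 19, 24, 28, 29, 33; that makes 11.

11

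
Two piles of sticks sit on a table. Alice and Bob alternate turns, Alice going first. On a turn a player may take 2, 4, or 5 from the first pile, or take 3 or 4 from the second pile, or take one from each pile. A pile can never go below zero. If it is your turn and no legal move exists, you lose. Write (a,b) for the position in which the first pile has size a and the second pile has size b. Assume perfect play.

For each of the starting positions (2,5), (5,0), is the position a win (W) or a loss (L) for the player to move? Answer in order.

Positions with no move are L. A position that does have a move is losing for the player to move precisely when every available move leads to a winning position for the opponent. Fill in the labels:
No move ever increases a pile, so every position that can arise here has a ≤ 5 and b ≤ 5; it is enough to label the cells with 0 ≤ a ≤ 5 and 0 ≤ b ≤ 5.
Every move lowers a or b (never raises either), so fill the grid row by row in increasing a, and left to right within a row: each cell's successors are then already labelled.
      b=0  b=1  b=2  b=3  b=4  b=5
a=0:    L    L    L    W    W    W
a=1:    L    W    W    W    W    L
a=2:    W    W    W    L    L    L
a=3:    W    L    L    L    W    W
a=4:    W    W    W    W    W    W
a=5:    W    W    W    W    L    W
Cells with no legal move (terminal, hence L): (0,0), (0,1), (0,2), (1,0).
The remaining L cells, each justified by listing all of its moves:
(1,5): L (options (1,2)(W), (1,1)(W), (0,4)(W) are all W)
(2,3): L (options (0,3)(W), (2,0)(W), (1,2)(W) are all W)
(2,4): L (options (0,4)(W), (2,1)(W), (2,0)(W), (1,3)(W) are all W)
(2,5): L (options (0,5)(W), (2,2)(W), (2,1)(W), (1,4)(W) are all W)
(3,1): L (options (1,1)(W), (2,0)(W) are all W)
(3,2): L (options (1,2)(W), (2,1)(W) are all W)
(3,3): L (options (1,3)(W), (3,0)(W), (2,2)(W) are all W)
(5,4): L (options (3,4)(W), (1,4)(W), (0,4)(W), (5,1)(W), (5,0)(W), (4,3)(W) are all W)
Every other cell has at least one move into one of the L cells above, so it is W.
(2,5): one of the L cells justified above, so L
(5,0): the move to (1,0) reaches an L cell, so W

(2,5): L, (5,0): W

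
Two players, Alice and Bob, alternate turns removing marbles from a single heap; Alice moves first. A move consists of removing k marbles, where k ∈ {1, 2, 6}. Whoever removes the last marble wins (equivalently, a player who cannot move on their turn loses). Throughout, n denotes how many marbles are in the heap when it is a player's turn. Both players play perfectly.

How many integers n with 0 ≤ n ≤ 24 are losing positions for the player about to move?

Use the standard recursion: the mover loses at a terminal position; elsewhere, the mover wins exactly when some move hands the opponent an L position.
n=0: no move → L
n=1: →0(L), so W
n=2: →0(L), so W
n=3: →2(W), 1(W) — all W, so L
n=4: →3(L), so W
n=5: →3(L), so W
n=6: →0(L), so W
n=7: →6(W), 5(W), 1(W) — all W, so L
n=8: →7(L), so W
n=9: →7(L), so W
n=10: →9(W), 8(W), 4(W) — all W, so L
n=11: →10(L), so W
n=12: →10(L), so W
n=13: →7(L), so W
n=14: →13(W), 12(W), 8(W) — all W, so L
n=15: →14(L), so W
n=16: →14(L), so W
n=17: →16(W), 15(W), 11(W) — all W, so L
n=18: →17(L), so W
n=19: →17(L), so W
n=20: →14(L), so W
n=21: →20(W), 19(W), 15(W) — all W, so L
n=22: →21(L), so W
n=23: →21(L), so W
n=24: →23(W), 22(W), 18(W) — all W, so L
L entries with 0 ≤ n ≤ 24: n = 0, 3, 7, 10, 14, 17, 21, 24; that makes 8.

8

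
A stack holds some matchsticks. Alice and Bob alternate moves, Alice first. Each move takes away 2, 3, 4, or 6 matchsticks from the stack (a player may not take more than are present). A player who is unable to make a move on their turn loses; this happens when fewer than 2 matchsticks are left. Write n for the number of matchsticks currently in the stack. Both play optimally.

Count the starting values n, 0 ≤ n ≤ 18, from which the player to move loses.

Positions with no move are L. A position that does have a move is losing for the player to move precisely when every available move leads to a winning position for the opponent. Fill in the labels:
n=0: no move → L
n=1: no move → L
n=2: W (go to 0, an L position)
n=3: W (go to 1, an L position)
n=4: W (go to 1, an L position)
n=5: W (go to 1, an L position)
n=6: W (go to 0, an L position)
n=7: W (go to 1, an L position)
n=8: L (options 6(W), 5(W), 4(W), 2(W) are all W)
n=9: L (options 7(W), 6(W), 5(W), 3(W) are all W)
n=10: W (go to 8, an L position)
n=11: W (go to 9, an L position)
n=12: W (go to 9, an L position)
n=13: W (go to 9, an L position)
n=14: W (go to 8, an L position)
n=15: W (go to 9, an L position)
n=16: L (options 14(W), 13(W), 12(W), 10(W) are all W)
n=17: L (options 15(W), 14(W), 13(W), 11(W) are all W)
n=18: W (go to 16, an L position)
L entries with 0 ≤ n ≤ 18: n = 0, 1, 8, 9, 16, 17; that makes 6.

6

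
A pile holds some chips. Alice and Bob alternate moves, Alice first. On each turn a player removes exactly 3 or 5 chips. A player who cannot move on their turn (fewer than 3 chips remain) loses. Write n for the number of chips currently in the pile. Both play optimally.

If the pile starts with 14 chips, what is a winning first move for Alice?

Remove 5, leaving 9.

Classify positions by backward induction: terminal positions (no move available) are L. From any other position, the mover wins iff some move reaches an L.
n=0: no move → L
n=1: no move → L
n=2: no move → L
n=3: W (go to 0, an L position)
n=4: W (go to 1, an L position)
n=5: W (go to 2, an L position)
n=6: W (go to 1, an L position)
n=7: W (go to 2, an L position)
n=8: L (options 5(W), 3(W) are all W)
n=9: L (options 6(W), 4(W) are all W)
n=10: L (options 7(W), 5(W) are all W)
n=11: W (go to 8, an L position)
n=12: W (go to 9, an L position)
n=13: W (go to 10, an L position)
n=14: W (go to 9, an L position)
From 14, the L positions reachable in one move are: 9.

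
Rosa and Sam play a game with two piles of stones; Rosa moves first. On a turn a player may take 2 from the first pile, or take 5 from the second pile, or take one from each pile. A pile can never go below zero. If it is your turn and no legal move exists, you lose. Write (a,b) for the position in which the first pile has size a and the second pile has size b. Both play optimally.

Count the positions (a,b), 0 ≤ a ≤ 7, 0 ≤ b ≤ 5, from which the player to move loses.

Use the standard recursion: the mover loses at a terminal position; elsewhere, the mover wins exactly when some move hands the opponent an L position.
Every move lowers a or b (never raises either), so fill the grid row by row in increasing a, and left to right within a row: each cell's successors are then already labelled.
      b=0  b=1  b=2  b=3  b=4  b=5
a=0:    L    L    L    L    L    W
a=1:    L    W    W    W    W    W
a=2:    W    W    W    W    W    L
a=3:    W    L    L    L    L    L
a=4:    L    L    W    W    W    W
a=5:    L    W    W    W    W    W
a=6:    W    W    L    L    L    L
a=7:    W    L    L    W    W    W
Cells with no legal move (terminal, hence L): (0,0), (0,1), (0,2), (0,3), (0,4), (1,0).
The remaining L cells, each justified by listing all of its moves:
(2,5): moves to (0,5)(W), (2,0)(W), (1,4)(W); every one is W ⇒ L
(3,1): moves to (1,1)(W), (2,0)(W); every one is W ⇒ L
(3,2): moves to (1,2)(W), (2,1)(W); every one is W ⇒ L
(3,3): moves to (1,3)(W), (2,2)(W); every one is W ⇒ L
(3,4): moves to (1,4)(W), (2,3)(W); every one is W ⇒ L
(3,5): moves to (1,5)(W), (3,0)(W), (2,4)(W); every one is W ⇒ L
(4,0): the only move is to (2,0)(W), a W ⇒ L
(4,1): moves to (2,1)(W), (3,0)(W); every one is W ⇒ L
(5,0): the only move is to (3,0)(W), a W ⇒ L
(6,2): moves to (4,2)(W), (5,1)(W); every one is W ⇒ L
(6,3): moves to (4,3)(W), (5,2)(W); every one is W ⇒ L
(6,4): moves to (4,4)(W), (5,3)(W); every one is W ⇒ L
(6,5): moves to (4,5)(W), (6,0)(W), (5,4)(W); every one is W ⇒ L
(7,1): moves to (5,1)(W), (6,0)(W); every one is W ⇒ L
(7,2): moves to (5,2)(W), (6,1)(W); every one is W ⇒ L
Every other cell has at least one move into one of the L cells above, so it is W.
L cells per row: a=0: 5, a=1: 1, a=2: 1, a=3: 5, a=4: 2, a=5: 1, a=6: 4, a=7: 2; total 21.

21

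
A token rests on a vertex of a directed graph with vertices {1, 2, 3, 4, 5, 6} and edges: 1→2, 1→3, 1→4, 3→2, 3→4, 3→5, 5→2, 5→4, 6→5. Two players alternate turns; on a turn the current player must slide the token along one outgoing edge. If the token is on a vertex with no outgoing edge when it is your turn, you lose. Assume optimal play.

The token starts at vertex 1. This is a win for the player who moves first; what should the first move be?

Move to 4.

Label each position W (a win for the player to move) or L (a loss). A position with no legal move is L; any other position is W exactly when some move reaches an L, and L when every move reaches a W.
Every edge goes from a vertex to one that appears earlier in the order 2, 4, 5, 3, 6, 1, so processing vertices in that order labels each vertex after all of its successors.
2: no outgoing edge → L
4: no outgoing edge → L
5: can move to 4, which is L ⇒ W
3: can move to 4, which is L ⇒ W
6: the only move is to 5(W), a W ⇒ L
1: can move to 4, which is L ⇒ W
From 1, the L positions reachable in one move are: 4, 2. Any move reaching one of these is winning.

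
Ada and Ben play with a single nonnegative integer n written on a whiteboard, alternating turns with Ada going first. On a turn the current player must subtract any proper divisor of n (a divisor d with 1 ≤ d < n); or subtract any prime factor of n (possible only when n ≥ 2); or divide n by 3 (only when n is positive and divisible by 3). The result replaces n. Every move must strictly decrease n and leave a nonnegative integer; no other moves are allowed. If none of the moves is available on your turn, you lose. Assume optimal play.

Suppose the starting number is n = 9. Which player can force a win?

Classify positions by backward induction: terminal positions (no move available) are L. From any other position, the mover wins iff some move reaches an L.
n=0: no move → L
n=1: no move → L
n=2: reaches L-position 0 → W
n=3: reaches L-position 0 → W
n=4: only reaches 2(W), 3(W), all W → L
n=5: reaches L-position 0 → W
n=6: reaches L-position 4 → W
n=7: reaches L-position 0 → W
n=8: reaches L-position 4 → W
n=9: only reaches 3(W), 6(W), 8(W), all W → L
The starting position 9 is L: whatever Ada does, the opponent receives a W position.

Ben wins.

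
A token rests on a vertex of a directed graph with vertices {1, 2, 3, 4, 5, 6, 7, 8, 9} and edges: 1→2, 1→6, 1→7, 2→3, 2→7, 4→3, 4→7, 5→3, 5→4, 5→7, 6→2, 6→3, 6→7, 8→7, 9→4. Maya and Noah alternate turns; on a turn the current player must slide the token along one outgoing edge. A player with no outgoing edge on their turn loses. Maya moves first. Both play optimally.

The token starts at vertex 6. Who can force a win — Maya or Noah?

Maya wins.

Work bottom-up. With no move the player to move loses. Otherwise the position is W if at least one move leads to an L position for the opponent, and L if every move leads to a W.
Every edge goes from a vertex to one that appears earlier in the order 7, 3, 4, 2, 6, 9, 1, 5, 8, so processing vertices in that order labels each vertex after all of its successors.
7: no outgoing edge → L
3: no outgoing edge → L
4: W (go to 3, an L position)
2: W (go to 3, an L position)
6: W (go to 3, an L position)
9: L (sole option 4(W) is W)
1: W (go to 7, an L position)
5: W (go to 3, an L position)
8: W (go to 7, an L position)
From 6 Maya can move to 3, reaching an L position.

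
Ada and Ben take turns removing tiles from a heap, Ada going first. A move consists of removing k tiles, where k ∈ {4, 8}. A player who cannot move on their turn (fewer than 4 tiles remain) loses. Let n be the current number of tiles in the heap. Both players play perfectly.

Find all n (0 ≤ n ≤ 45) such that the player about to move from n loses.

0, 1, 2, 3, 12, 13, 14, 15, 24, 25, 26, 27, 36, 37, 38, 39

Work bottom-up. With no move the player to move loses. Otherwise the position is W if at least one move leads to an L position for the opponent, and L if every move leads to a W.
n=0: no move → L
n=1: no move → L
n=2: no move → L
n=3: no move → L
n=4: W (go to 0, an L position)
n=5: W (go to 1, an L position)
n=6: W (go to 2, an L position)
n=7: W (go to 3, an L position)
n=8: W (go to 0, an L position)
n=9: W (go to 1, an L position)
n=10: W (go to 2, an L position)
n=11: W (go to 3, an L position)
n=12: L (options 8(W), 4(W) are all W)
n=13: L (options 9(W), 5(W) are all W)
n=14: L (options 10(W), 6(W) are all W)
n=15: L (options 11(W), 7(W) are all W)
n=16: W (go to 12, an L position)
n=17: W (go to 13, an L position)
n=18: W (go to 14, an L position)
n=19: W (go to 15, an L position)
n=20: W (go to 12, an L position)
n=21: W (go to 13, an L position)
n=22: W (go to 14, an L position)
n=23: W (go to 15, an L position)
n=24: L (options 20(W), 16(W) are all W)
n=25: L (options 21(W), 17(W) are all W)
n=26: L (options 22(W), 18(W) are all W)
n=27: L (options 23(W), 19(W) are all W)
n=28: W (go to 24, an L position)
n=29: W (go to 25, an L position)
n=30: W (go to 26, an L position)
n=31: W (go to 27, an L position)
n=32: W (go to 24, an L position)
n=33: W (go to 25, an L position)
n=34: W (go to 26, an L position)
n=35: W (go to 27, an L position)
n=36: L (options 32(W), 28(W) are all W)
n=37: L (options 33(W), 29(W) are all W)
n=38: L (options 34(W), 30(W) are all W)
n=39: L (options 35(W), 31(W) are all W)
n=40: W (go to 36, an L position)
n=41: W (go to 37, an L position)
n=42: W (go to 38, an L position)
n=43: W (go to 39, an L position)
n=44: W (go to 36, an L position)
n=45: W (go to 37, an L position)
Reading off the rows marked L gives the requested list; there are 16 such values of n.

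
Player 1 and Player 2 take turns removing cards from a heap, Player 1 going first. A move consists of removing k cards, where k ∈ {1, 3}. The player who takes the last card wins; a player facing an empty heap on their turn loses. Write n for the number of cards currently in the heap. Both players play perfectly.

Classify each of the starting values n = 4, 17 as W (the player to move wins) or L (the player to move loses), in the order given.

4: L, 17: W

Use the standard recursion: the mover loses at a terminal position; elsewhere, the mover wins exactly when some move hands the opponent an L position.
n=0: no move → L
n=1: W (go to 0, an L position)
n=2: L (sole option 1(W) is W)
n=3: W (go to 2, an L position)
n=4: L (options 3(W), 1(W) are all W)
n=5: W (go to 4, an L position)
n=6: L (options 5(W), 3(W) are all W)
n=7: W (go to 6, an L position)
n=8: L (options 7(W), 5(W) are all W)
n=9: W (go to 8, an L position)
n=10: L (options 9(W), 7(W) are all W)
n=11: W (go to 10, an L position)
n=12: L (options 11(W), 9(W) are all W)
n=13: W (go to 12, an L position)
n=14: L (options 13(W), 11(W) are all W)
n=15: W (go to 14, an L position)
n=16: L (options 15(W), 13(W) are all W)
n=17: W (go to 16, an L position)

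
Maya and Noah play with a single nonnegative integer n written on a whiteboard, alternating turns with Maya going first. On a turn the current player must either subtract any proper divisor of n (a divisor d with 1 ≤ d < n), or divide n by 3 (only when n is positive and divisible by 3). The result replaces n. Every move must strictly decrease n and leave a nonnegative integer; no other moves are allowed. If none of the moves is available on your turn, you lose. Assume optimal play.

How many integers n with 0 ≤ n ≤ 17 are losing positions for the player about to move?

Label each position W (a win for the player to move) or L (a loss). A position with no legal move is L; any other position is W exactly when some move reaches an L, and L when every move reaches a W.
n=0: no move → L
n=1: no move → L
n=2: reaches L-position 1 → W
n=3: reaches L-position 1 → W
n=4: only reaches 2(W), 3(W), all W → L
n=5: reaches L-position 4 → W
n=6: reaches L-position 4 → W
n=7: only reaches 6(W), which is W → L
n=8: reaches L-position 4 → W
n=9: only reaches 3(W), 6(W), 8(W), all W → L
n=10: reaches L-position 9 → W
n=11: only reaches 10(W), which is W → L
n=12: reaches L-position 4 → W
n=13: only reaches 12(W), which is W → L
n=14: reaches L-position 7 → W
n=15: only reaches 5(W), 10(W), 12(W), 14(W), all W → L
n=16: reaches L-position 15 → W
n=17: only reaches 16(W), which is W → L
L entries with 0 ≤ n ≤ 17: n = 0, 1, 4, 7, 9, 11, 13, 15, 17; that makes 9.

9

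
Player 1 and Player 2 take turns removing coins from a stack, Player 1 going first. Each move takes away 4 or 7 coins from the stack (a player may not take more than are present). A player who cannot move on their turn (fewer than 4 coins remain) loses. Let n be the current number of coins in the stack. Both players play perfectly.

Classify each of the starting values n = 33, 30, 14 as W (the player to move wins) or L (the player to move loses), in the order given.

Work bottom-up. With no move the player to move loses. Otherwise the position is W if at least one move leads to an L position for the opponent, and L if every move leads to a W.
n=0: no move → L
n=1: no move → L
n=2: no move → L
n=3: no move → L
n=4: can move to 0, which is L ⇒ W
n=5: can move to 1, which is L ⇒ W
n=6: can move to 2, which is L ⇒ W
n=7: can move to 3, which is L ⇒ W
n=8: can move to 1, which is L ⇒ W
n=9: can move to 2, which is L ⇒ W
n=10: can move to 3, which is L ⇒ W
n=11: moves to 7(W), 4(W); every one is W ⇒ L
n=12: moves to 8(W), 5(W); every one is W ⇒ L
n=13: moves to 9(W), 6(W); every one is W ⇒ L
n=14: moves to 10(W), 7(W); every one is W ⇒ L
n=15: can move to 11, which is L ⇒ W
n=16: can move to 12, which is L ⇒ W
n=17: can move to 13, which is L ⇒ W
n=18: can move to 14, which is L ⇒ W
n=19: can move to 12, which is L ⇒ W
n=20: can move to 13, which is L ⇒ W
n=21: can move to 14, which is L ⇒ W
n=22: moves to 18(W), 15(W); every one is W ⇒ L
n=23: moves to 19(W), 16(W); every one is W ⇒ L
n=24: moves to 20(W), 17(W); every one is W ⇒ L
n=25: moves to 21(W), 18(W); every one is W ⇒ L
n=26: can move to 22, which is L ⇒ W
n=27: can move to 23, which is L ⇒ W
n=28: can move to 24, which is L ⇒ W
n=29: can move to 25, which is L ⇒ W
n=30: can move to 23, which is L ⇒ W
n=31: can move to 24, which is L ⇒ W
n=32: can move to 25, which is L ⇒ W
n=33: moves to 29(W), 26(W); every one is W ⇒ L

33: L, 30: W, 14: L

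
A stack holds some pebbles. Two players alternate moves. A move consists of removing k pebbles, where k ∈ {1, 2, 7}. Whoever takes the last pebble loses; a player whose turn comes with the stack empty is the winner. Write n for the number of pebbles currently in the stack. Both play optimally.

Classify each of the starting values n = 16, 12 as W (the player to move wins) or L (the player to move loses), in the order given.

16: L, 12: W

Build the W/L table. Terminal = W. A non-terminal position is W if it has a move to some L; otherwise it is L.
n=0: no move; the opponent has just taken the last pebble and therefore loses → W
n=1: only reaches 0(W), which is W → L
n=2: reaches L-position 1 → W
n=3: reaches L-position 1 → W
n=4: only reaches 3(W), 2(W), all W → L
n=5: reaches L-position 4 → W
n=6: reaches L-position 4 → W
n=7: only reaches 6(W), 5(W), 0(W), all W → L
n=8: reaches L-position 7 → W
n=9: reaches L-position 7 → W
n=10: only reaches 9(W), 8(W), 3(W), all W → L
n=11: reaches L-position 10 → W
n=12: reaches L-position 10 → W
n=13: only reaches 12(W), 11(W), 6(W), all W → L
n=14: reaches L-position 13 → W
n=15: reaches L-position 13 → W
n=16: only reaches 15(W), 14(W), 9(W), all W → L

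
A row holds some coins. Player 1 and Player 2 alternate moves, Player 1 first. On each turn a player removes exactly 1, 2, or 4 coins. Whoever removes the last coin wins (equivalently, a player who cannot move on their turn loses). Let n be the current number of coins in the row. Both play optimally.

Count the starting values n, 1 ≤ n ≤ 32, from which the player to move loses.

10

Use the standard recursion: the mover loses at a terminal position; elsewhere, the mover wins exactly when some move hands the opponent an L position.
n=0: no move → L
n=1: W (go to 0, an L position)
n=2: W (go to 0, an L position)
n=3: L (options 2(W), 1(W) are all W)
n=4: W (go to 3, an L position)
n=5: W (go to 3, an L position)
n=6: L (options 5(W), 4(W), 2(W) are all W)
n=7: W (go to 6, an L position)
n=8: W (go to 6, an L position)
n=9: L (options 8(W), 7(W), 5(W) are all W)
n=10: W (go to 9, an L position)
n=11: W (go to 9, an L position)
n=12: L (options 11(W), 10(W), 8(W) are all W)
n=13: W (go to 12, an L position)
n=14: W (go to 12, an L position)
n=15: L (options 14(W), 13(W), 11(W) are all W)
n=16: W (go to 15, an L position)
n=17: W (go to 15, an L position)
n=18: L (options 17(W), 16(W), 14(W) are all W)
n=19: W (go to 18, an L position)
n=20: W (go to 18, an L position)
n=21: L (options 20(W), 19(W), 17(W) are all W)
n=22: W (go to 21, an L position)
n=23: W (go to 21, an L position)
n=24: L (options 23(W), 22(W), 20(W) are all W)
n=25: W (go to 24, an L position)
n=26: W (go to 24, an L position)
n=27: L (options 26(W), 25(W), 23(W) are all W)
n=28: W (go to 27, an L position)
n=29: W (go to 27, an L position)
n=30: L (options 29(W), 28(W), 26(W) are all W)
n=31: W (go to 30, an L position)
n=32: W (go to 30, an L position)
L entries with 1 ≤ n ≤ 32 (n=0 is outside the asked range and is not counted): n = 3, 6, 9, 12, 15, 18, 21, 24, 27, 30; that makes 10.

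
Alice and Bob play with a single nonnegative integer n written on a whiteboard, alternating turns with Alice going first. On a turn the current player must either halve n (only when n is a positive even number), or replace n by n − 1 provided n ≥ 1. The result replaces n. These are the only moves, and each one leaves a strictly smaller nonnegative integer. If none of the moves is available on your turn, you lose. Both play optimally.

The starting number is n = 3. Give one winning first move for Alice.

Move to 2.

Compute win/loss labels from the base case upward. A position with no move is L. Any other position is W if it can reach an L in one move, else L.
n=0: no move → L
n=1: →0(L), so W
n=2: →1(W) only, which is W, so L
n=3: →2(L), so W
From 3, the L positions reachable in one move are: 2.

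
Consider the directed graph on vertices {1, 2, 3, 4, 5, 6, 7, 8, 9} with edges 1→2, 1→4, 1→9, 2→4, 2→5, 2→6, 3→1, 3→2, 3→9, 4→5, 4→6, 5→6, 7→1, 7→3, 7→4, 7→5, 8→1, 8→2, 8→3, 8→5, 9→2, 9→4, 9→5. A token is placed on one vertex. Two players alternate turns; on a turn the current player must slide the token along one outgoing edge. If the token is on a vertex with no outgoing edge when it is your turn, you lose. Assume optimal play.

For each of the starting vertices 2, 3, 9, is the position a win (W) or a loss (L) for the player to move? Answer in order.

Use the standard recursion: the mover loses at a terminal position; elsewhere, the mover wins exactly when some move hands the opponent an L position.
Every edge goes from a vertex to one that appears earlier in the order 6, 5, 4, 2, 9, 1, 3, 7, 8, so processing vertices in that order labels each vertex after all of its successors.
6: no outgoing edge → L
5: W (go to 6, an L position)
4: W (go to 6, an L position)
2: W (go to 6, an L position)
9: L (options 2(W), 4(W), 5(W) are all W)
1: W (go to 9, an L position)
3: W (go to 9, an L position)
7: L (options 3(W), 1(W), 4(W), 5(W) are all W)
8: L (options 3(W), 1(W), 2(W), 5(W) are all W)

2: W, 3: W, 9: L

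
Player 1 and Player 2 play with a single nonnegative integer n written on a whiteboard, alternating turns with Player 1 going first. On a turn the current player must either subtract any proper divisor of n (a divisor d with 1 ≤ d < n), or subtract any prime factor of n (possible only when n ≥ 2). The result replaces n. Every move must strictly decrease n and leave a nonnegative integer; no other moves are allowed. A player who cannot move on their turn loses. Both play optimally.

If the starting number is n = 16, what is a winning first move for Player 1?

Positions with no move are L. A position that does have a move is losing for the player to move precisely when every available move leads to a winning position for the opponent. Fill in the labels:
n=0: no move → L
n=1: no move → L
n=2: W (go to 0, an L position)
n=3: W (go to 0, an L position)
n=4: L (options 2(W), 3(W) are all W)
n=5: W (go to 0, an L position)
n=6: W (go to 4, an L position)
n=7: W (go to 0, an L position)
n=8: W (go to 4, an L position)
n=9: L (options 6(W), 8(W) are all W)
n=10: W (go to 9, an L position)
n=11: W (go to 0, an L position)
n=12: W (go to 9, an L position)
n=13: W (go to 0, an L position)
n=14: L (options 7(W), 12(W), 13(W) are all W)
n=15: W (go to 14, an L position)
n=16: W (go to 14, an L position)
From 16, the L positions reachable in one move are: 14.

Move to 14.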